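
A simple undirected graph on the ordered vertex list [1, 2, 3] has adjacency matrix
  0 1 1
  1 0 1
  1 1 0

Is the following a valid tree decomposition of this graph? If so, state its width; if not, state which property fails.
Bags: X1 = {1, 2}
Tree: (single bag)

A tree decomposition must satisfy three properties: every vertex lies in some bag; for every edge, both endpoints lie together in some bag; and for every vertex, the bags containing it form a connected subtree. Here vertex 3 appears in no bag, so the decomposition is invalid.

No — vertex 3 appears in no bag.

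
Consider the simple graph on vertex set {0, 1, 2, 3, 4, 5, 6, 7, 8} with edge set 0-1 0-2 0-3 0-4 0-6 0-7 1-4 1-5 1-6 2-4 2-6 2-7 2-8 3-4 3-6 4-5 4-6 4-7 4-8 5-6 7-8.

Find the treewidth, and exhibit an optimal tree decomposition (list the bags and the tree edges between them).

Each bag holds 4 vertices, so the decomposition has width 3, which upper-bounds the treewidth. Conversely, {0, 1, 4, 6} is a clique of size 4, and the vertices of any clique must share a bag in every tree decomposition; so some bag has ≥ 4 vertices and tw(G) ≥ 3. Therefore the treewidth is 3.

Treewidth 3.
Bags: B1 = {0, 2, 4, 6}  B2 = {0, 2, 4, 7}  B3 = {0, 1, 4, 6}  B4 = {1, 4, 5, 6}  B5 = {0, 3, 4, 6}  B6 = {2, 4, 7, 8}
Tree: B1–B2, B1–B3, B3–B4, B3–B5, B2–B6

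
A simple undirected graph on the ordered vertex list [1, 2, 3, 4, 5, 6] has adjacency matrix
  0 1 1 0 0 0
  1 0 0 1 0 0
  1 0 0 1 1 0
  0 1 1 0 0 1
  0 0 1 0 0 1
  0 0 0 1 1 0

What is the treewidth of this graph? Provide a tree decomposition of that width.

Treewidth 2.
One optimal decomposition is:
Bags: B1 = {1, 2, 3}  B2 = {2, 3, 4}  B3 = {3, 4, 5}  B4 = {4, 5, 6}
Tree: B1–B2, B2–B3, B3–B4

Each bag holds 3 vertices, so the decomposition has width 2, which upper-bounds the treewidth. Since 1–2–4–3–1 is a cycle in G, G is not acyclic. Forests are exactly the graphs of treewidth ≤ 1, so tw(G) ≥ 2. Hence tw(G) = 2 exactly.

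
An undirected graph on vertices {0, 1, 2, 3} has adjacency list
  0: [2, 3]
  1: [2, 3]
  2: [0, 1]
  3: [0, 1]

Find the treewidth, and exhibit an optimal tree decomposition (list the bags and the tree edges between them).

Each bag holds 3 vertices, so the decomposition has width 2, which upper-bounds the treewidth. The edges 3–0–2–1–3 form a cycle, so G is not a tree and its treewidth is at least 2. Hence tw(G) = 2 exactly.

Treewidth 2.
One optimal decomposition is:
Bags: B1 = {0, 2, 3}  B2 = {1, 2, 3}
Tree: B1–B2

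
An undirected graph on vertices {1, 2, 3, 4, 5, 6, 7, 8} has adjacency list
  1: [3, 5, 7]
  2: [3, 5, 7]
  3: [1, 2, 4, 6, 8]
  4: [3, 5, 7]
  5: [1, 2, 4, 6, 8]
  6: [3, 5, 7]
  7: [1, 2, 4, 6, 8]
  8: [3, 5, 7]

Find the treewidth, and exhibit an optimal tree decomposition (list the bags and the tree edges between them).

Treewidth 3.
One optimal decomposition is:
Bags: B1 = {3, 5, 6, 7}  B2 = {2, 3, 5, 7}  B3 = {3, 4, 5, 7}  B4 = {1, 3, 5, 7}  B5 = {3, 5, 7, 8}
Tree: B1–B2, B2–B3, B3–B4, B4–B5

Each bag holds 4 vertices, so the decomposition has width 3, which upper-bounds the treewidth. For the lower bound: the 4 vertex sets {3,6}, {2,7}, {5}, {4} are disjoint, each induces a connected subgraph, and every pair is joined by at least one edge of G. Contracting each set to a single vertex therefore yields K_{4} as a minor, and since treewidth is minor-monotone, tw(G) ≥ tw(K_{4}) = 3. Combining the bounds, tw(G) = 3.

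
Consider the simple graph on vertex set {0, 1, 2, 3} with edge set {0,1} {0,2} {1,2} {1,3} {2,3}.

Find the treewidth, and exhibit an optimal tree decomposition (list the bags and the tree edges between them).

Each bag holds 3 vertices, so the decomposition has width 2, which upper-bounds the treewidth. On the other hand G contains the 3-clique {0, 1, 2}. A clique must lie in a single bag of any decomposition, so no decomposition can have width below 2. Combining the bounds, tw(G) = 2.

Treewidth 2.
Bags: B1 = {1, 2, 3}  B2 = {0, 1, 2}
Tree: B1–B2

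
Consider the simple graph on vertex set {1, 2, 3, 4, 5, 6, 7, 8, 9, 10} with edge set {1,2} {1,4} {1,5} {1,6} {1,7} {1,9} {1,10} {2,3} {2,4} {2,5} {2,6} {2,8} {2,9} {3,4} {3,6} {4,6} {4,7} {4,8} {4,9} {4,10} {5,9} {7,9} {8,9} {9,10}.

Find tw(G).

3

A width-3 tree decomposition is:
Bags: B1 = {1, 2, 5, 9}  B2 = {1, 2, 4, 9}  B3 = {2, 4, 8, 9}  B4 = {1, 2, 4, 6}  B5 = {1, 4, 7, 9}  B6 = {1, 4, 9, 10}  B7 = {2, 3, 4, 6}
Tree: B1–B2, B2–B3, B2–B4, B2–B5, B2–B6, B4–B7
Each bag holds 4 vertices, so the decomposition has width 3, which upper-bounds the treewidth. On the other hand G contains the 4-clique {2, 4, 8, 9}. A clique must lie in a single bag of any decomposition, so no decomposition can have width below 3. Therefore the treewidth is 3.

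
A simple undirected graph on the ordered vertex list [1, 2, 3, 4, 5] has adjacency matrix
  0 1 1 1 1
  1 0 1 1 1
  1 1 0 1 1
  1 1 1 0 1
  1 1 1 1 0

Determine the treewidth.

4

A width-4 tree decomposition is:
Bags: B1 = {1, 2, 3, 4, 5}
Tree: (single bag)
With just one bag of size 5, the width is 5 − 1 = 4, so tw(G) ≤ 4. On the other hand G contains the 5-clique {1, 2, 3, 4, 5}. A clique must lie in a single bag of any decomposition, so no decomposition can have width below 4. The upper and lower bounds meet at 4, so that is the treewidth.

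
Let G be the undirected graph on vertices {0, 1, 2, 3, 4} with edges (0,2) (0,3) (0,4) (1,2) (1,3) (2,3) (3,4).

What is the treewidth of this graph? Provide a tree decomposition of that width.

Treewidth 2.
One optimal decomposition is:
Bags: B1 = {0, 2, 3}  B2 = {0, 3, 4}  B3 = {1, 2, 3}
Tree: B1–B2, B1–B3

Every bag has size at most 3, so the width is 3 − 1 = 2 and tw(G) ≤ 2. For the lower bound, the 3 vertices {0, 2, 3} are pairwise adjacent, and any tree decomposition puts a clique entirely inside one bag — forcing width ≥ 2. Therefore the treewidth is 2.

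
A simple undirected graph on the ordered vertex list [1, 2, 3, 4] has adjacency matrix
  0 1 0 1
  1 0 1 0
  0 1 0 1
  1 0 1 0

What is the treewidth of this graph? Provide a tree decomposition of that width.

Treewidth 2.
Bags: B1 = {1, 3, 4}  B2 = {1, 2, 3}
Tree: B1–B2

Every bag has size at most 3, so the width is 3 − 1 = 2 and tw(G) ≤ 2. Since 3–4–1–2–3 is a cycle in G, G is not acyclic. Forests are exactly the graphs of treewidth ≤ 1, so tw(G) ≥ 2. Therefore the treewidth is 2.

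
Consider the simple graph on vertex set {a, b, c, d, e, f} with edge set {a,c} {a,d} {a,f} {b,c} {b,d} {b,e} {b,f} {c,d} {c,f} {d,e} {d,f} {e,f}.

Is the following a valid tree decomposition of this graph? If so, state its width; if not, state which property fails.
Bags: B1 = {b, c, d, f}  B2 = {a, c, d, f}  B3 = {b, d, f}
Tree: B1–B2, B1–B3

A tree decomposition must satisfy three properties: every vertex lies in some bag; for every edge, both endpoints lie together in some bag; and for every vertex, the bags containing it form a connected subtree. Here vertex e appears in no bag, so the decomposition is invalid.

No — vertex e appears in no bag.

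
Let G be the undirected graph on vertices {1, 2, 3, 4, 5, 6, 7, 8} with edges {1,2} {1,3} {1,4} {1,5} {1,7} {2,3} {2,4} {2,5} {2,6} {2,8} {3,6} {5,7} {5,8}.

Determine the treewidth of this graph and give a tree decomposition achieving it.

Treewidth 2.
Bags: B1 = {1, 2, 5}  B2 = {1, 2, 3}  B3 = {2, 3, 6}  B4 = {2, 5, 8}  B5 = {1, 5, 7}  B6 = {1, 2, 4}
Tree: B1–B2, B2–B3, B1–B4, B1–B5, B2–B6

The largest bag has 3 vertices, giving width 2; this decomposition certifies tw(G) ≤ 2. For the lower bound, the 3 vertices {2, 5, 8} are pairwise adjacent, and any tree decomposition puts a clique entirely inside one bag — forcing width ≥ 2. Hence tw(G) = 2 exactly.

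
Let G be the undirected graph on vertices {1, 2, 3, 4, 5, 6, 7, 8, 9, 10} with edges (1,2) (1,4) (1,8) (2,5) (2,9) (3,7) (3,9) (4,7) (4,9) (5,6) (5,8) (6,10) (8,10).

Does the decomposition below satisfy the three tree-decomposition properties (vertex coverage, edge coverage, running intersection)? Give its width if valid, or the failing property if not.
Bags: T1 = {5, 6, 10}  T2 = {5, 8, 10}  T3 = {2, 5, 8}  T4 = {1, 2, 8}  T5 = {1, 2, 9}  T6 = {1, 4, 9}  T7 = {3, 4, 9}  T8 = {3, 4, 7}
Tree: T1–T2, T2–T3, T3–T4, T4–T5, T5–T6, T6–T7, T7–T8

Yes; width 2.

Vertex coverage: the bags together contain {1, 2, 3, 4, 5, 6, 7, 8, 9, 10}, the full vertex set. Edge coverage: each edge of G has both endpoints in at least one bag. Running intersection: for every vertex, the bags containing it form a connected subtree. All three properties hold, so this is a valid tree decomposition of width max|bag| − 1 = 2, and hence tw(G) ≤ 2.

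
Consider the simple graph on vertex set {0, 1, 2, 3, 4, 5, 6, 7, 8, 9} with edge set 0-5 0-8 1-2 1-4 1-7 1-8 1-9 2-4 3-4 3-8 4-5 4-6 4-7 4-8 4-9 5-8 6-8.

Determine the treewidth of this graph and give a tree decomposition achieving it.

The largest bag has 3 vertices, giving width 2; this decomposition certifies tw(G) ≤ 2. Conversely, {0, 5, 8} is a clique of size 3, and the vertices of any clique must share a bag in every tree decomposition; so some bag has ≥ 3 vertices and tw(G) ≥ 2. Combining the bounds, tw(G) = 2.

Treewidth 2.
One such decomposition:
Bags: B1 = {1, 4, 8}  B2 = {1, 2, 4}  B3 = {3, 4, 8}  B4 = {1, 4, 7}  B5 = {4, 5, 8}  B6 = {4, 6, 8}  B7 = {0, 5, 8}  B8 = {1, 4, 9}
Tree: B1–B2, B1–B3, B1–B4, B1–B5, B1–B6, B5–B7, B2–B8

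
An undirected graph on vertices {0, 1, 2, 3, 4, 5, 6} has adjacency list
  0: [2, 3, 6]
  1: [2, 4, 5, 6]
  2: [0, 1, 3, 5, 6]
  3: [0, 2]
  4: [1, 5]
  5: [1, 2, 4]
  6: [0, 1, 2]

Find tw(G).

A width-2 tree decomposition is:
Bags: B1 = {1, 2, 6}  B2 = {0, 2, 6}  B3 = {1, 2, 5}  B4 = {1, 4, 5}  B5 = {0, 2, 3}
Tree: B1–B2, B1–B3, B3–B4, B2–B5
Every bag has size at most 3, so the width is 3 − 1 = 2 and tw(G) ≤ 2. Conversely, {0, 2, 3} is a clique of size 3, and the vertices of any clique must share a bag in every tree decomposition; so some bag has ≥ 3 vertices and tw(G) ≥ 2. Combining the bounds, tw(G) = 2.

2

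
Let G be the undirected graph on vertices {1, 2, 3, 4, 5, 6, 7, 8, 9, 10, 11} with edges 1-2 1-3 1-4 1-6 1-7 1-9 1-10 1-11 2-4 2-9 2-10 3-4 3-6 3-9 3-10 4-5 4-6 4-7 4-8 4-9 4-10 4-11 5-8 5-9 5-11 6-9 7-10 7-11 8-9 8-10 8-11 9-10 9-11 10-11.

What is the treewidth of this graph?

A width-4 tree decomposition is:
Bags: B1 = {1, 4, 9, 10, 11}  B2 = {1, 2, 4, 9, 10}  B3 = {1, 3, 4, 9, 10}  B4 = {4, 8, 9, 10, 11}  B5 = {1, 4, 7, 10, 11}  B6 = {4, 5, 8, 9, 11}  B7 = {1, 3, 4, 6, 9}
Tree: B1–B2, B1–B3, B1–B4, B1–B5, B4–B6, B3–B7
Each bag holds 5 vertices, so the decomposition has width 4, which upper-bounds the treewidth. On the other hand G contains the 5-clique {4, 8, 9, 10, 11}. A clique must lie in a single bag of any decomposition, so no decomposition can have width below 4. The upper and lower bounds meet at 4, so that is the treewidth.

4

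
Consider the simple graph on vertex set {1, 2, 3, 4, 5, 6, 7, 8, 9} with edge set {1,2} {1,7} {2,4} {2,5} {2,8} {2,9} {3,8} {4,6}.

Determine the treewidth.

A width-1 tree decomposition is:
Bags: B1 = {2, 8}  B2 = {2, 4}  B3 = {1, 2}  B4 = {2, 9}  B5 = {2, 5}  B6 = {4, 6}  B7 = {3, 8}  B8 = {1, 7}
Tree: B1–B2, B1–B3, B2–B4, B4–B5, B2–B6, B1–B7, B3–B8
The largest bag has 2 vertices, giving width 1; this decomposition certifies tw(G) ≤ 1. Since G has at least one edge (e.g. 2–8), it is not an edgeless graph, so tw(G) ≥ 1. Combining the bounds, tw(G) = 1.

1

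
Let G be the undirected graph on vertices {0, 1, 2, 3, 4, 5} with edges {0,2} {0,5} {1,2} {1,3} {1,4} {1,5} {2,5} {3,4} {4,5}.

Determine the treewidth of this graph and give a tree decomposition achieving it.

The largest bag has 3 vertices, giving width 2; this decomposition certifies tw(G) ≤ 2. Conversely, {0, 2, 5} is a clique of size 3, and the vertices of any clique must share a bag in every tree decomposition; so some bag has ≥ 3 vertices and tw(G) ≥ 2. Therefore the treewidth is 2.

Treewidth 2.
Bags: B1 = {1, 4, 5}  B2 = {1, 2, 5}  B3 = {0, 2, 5}  B4 = {1, 3, 4}
Tree: B1–B2, B2–B3, B1–B4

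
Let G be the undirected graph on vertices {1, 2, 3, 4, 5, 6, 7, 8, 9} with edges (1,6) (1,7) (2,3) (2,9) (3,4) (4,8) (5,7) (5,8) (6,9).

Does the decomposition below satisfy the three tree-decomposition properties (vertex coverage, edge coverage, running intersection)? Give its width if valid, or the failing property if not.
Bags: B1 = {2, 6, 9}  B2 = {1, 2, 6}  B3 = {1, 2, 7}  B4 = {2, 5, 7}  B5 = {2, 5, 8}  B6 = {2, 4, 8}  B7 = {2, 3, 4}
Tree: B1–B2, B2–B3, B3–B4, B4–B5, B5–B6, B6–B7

Yes; width 2.

Every vertex of G appears in some bag (union = {1, 2, 3, 4, 5, 6, 7, 8, 9}); every edge is covered by a bag; and for each vertex v the set of bags containing v is connected in the bag tree. The decomposition is therefore valid. The largest bag has 3 vertices, so the width is 2.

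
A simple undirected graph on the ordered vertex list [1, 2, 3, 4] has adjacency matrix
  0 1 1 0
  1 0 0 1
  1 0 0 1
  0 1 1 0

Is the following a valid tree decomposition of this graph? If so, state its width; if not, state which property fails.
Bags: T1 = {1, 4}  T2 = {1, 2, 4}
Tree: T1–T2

A tree decomposition must satisfy three properties: every vertex lies in some bag; for every edge, both endpoints lie together in some bag; and for every vertex, the bags containing it form a connected subtree. Here vertex 3 appears in no bag, so the decomposition is invalid.

No — vertex 3 appears in no bag.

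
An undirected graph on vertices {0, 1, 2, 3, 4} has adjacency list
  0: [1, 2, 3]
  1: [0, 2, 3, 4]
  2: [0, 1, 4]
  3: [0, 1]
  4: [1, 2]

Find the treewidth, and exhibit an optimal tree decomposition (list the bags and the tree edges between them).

The largest bag has 3 vertices, giving width 2; this decomposition certifies tw(G) ≤ 2. On the other hand G contains the 3-clique {0, 1, 2}. A clique must lie in a single bag of any decomposition, so no decomposition can have width below 2. Combining the bounds, tw(G) = 2.

Treewidth 2.
One such decomposition:
Bags: B1 = {0, 1, 3}  B2 = {0, 1, 2}  B3 = {1, 2, 4}
Tree: B1–B2, B2–B3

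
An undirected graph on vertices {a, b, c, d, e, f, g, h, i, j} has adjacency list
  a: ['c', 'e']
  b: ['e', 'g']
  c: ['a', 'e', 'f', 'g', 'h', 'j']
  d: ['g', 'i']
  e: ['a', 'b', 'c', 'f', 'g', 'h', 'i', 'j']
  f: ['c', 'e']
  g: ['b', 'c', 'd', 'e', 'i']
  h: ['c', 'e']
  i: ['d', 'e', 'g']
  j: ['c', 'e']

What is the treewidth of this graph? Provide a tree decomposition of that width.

Each bag holds 3 vertices, so the decomposition has width 2, which upper-bounds the treewidth. On the other hand G contains the 3-clique {d, g, i}. A clique must lie in a single bag of any decomposition, so no decomposition can have width below 2. Hence tw(G) = 2 exactly.

Treewidth 2.
One such decomposition:
Bags: B1 = {c, e, g}  B2 = {b, e, g}  B3 = {c, e, j}  B4 = {a, c, e}  B5 = {c, e, f}  B6 = {c, e, h}  B7 = {e, g, i}  B8 = {d, g, i}
Tree: B1–B2, B1–B3, B1–B4, B4–B5, B5–B6, B2–B7, B7–B8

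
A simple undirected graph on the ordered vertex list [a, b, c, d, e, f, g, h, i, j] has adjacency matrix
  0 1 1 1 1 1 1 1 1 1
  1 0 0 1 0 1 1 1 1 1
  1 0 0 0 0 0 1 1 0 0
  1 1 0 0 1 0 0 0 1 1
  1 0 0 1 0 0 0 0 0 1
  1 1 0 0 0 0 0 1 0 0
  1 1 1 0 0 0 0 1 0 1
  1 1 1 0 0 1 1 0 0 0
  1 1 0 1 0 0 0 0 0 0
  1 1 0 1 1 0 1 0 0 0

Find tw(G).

3

A width-3 tree decomposition is:
Bags: B1 = {a, b, d, j}  B2 = {a, b, d, i}  B3 = {a, b, g, j}  B4 = {a, d, e, j}  B5 = {a, b, g, h}  B6 = {a, c, g, h}  B7 = {a, b, f, h}
Tree: B1–B2, B1–B3, B1–B4, B3–B5, B5–B6, B5–B7
Every bag has size at most 4, so the width is 4 − 1 = 3 and tw(G) ≤ 3. For the lower bound, the 4 vertices {a, d, e, j} are pairwise adjacent, and any tree decomposition puts a clique entirely inside one bag — forcing width ≥ 3. Therefore the treewidth is 3.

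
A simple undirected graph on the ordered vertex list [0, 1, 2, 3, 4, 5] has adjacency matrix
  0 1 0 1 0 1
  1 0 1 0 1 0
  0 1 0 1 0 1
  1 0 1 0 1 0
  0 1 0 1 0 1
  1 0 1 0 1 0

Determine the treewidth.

3

A width-3 tree decomposition is:
Bags: B1 = {0, 1, 2, 4}  B2 = {0, 2, 3, 4}  B3 = {0, 2, 4, 5}
Tree: B1–B2, B2–B3
The largest bag has 4 vertices, giving width 3; this decomposition certifies tw(G) ≤ 3. For the lower bound: the 4 vertex sets {1,2}, {3,4}, {0}, {5} are disjoint, each induces a connected subgraph, and every pair is joined by at least one edge of G. Contracting each set to a single vertex therefore yields K_{4} as a minor, and since treewidth is minor-monotone, tw(G) ≥ tw(K_{4}) = 3. Combining the bounds, tw(G) = 3.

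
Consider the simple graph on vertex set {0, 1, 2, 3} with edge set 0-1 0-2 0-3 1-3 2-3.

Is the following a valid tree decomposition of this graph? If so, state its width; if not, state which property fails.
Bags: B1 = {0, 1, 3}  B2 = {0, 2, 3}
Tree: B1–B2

Yes; width 2.

Checking the three conditions: (i) the bags cover all of {0, 1, 2, 3}; (ii) for each edge, some bag contains both endpoints; (iii) the bags containing any fixed vertex form a subtree. All hold, so the decomposition is valid with width 3 − 1 = 2.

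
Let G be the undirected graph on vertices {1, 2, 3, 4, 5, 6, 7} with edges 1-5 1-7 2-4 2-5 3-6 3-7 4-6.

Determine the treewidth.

2

A width-2 tree decomposition is:
Bags: B1 = {3, 6, 7}  B2 = {1, 6, 7}  B3 = {1, 5, 6}  B4 = {2, 5, 6}  B5 = {2, 4, 6}
Tree: B1–B2, B2–B3, B3–B4, B4–B5
The largest bag has 3 vertices, giving width 2; this decomposition certifies tw(G) ≤ 2. Since 6–3–7–1–5–2–4–6 is a cycle in G, G is not acyclic. Forests are exactly the graphs of treewidth ≤ 1, so tw(G) ≥ 2. Therefore the treewidth is 2.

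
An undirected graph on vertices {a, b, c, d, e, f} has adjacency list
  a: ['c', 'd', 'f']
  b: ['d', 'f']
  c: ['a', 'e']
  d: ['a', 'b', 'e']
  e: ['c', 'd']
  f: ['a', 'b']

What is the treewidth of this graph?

2

A width-2 tree decomposition is:
Bags: B1 = {a, b, f}  B2 = {a, b, d}  B3 = {a, c, d}  B4 = {c, d, e}
Tree: B1–B2, B2–B3, B3–B4
The largest bag has 3 vertices, giving width 2; this decomposition certifies tw(G) ≤ 2. The edges f–b–d–a–f form a cycle, so G is not a tree and its treewidth is at least 2. Combining the bounds, tw(G) = 2.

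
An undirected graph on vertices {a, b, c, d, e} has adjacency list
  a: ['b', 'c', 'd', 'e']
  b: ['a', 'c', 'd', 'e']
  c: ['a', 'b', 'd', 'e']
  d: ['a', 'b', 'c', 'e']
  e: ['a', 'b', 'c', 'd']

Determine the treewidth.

A width-4 tree decomposition is:
Bags: B1 = {a, b, c, d, e}
Tree: (single bag)
With just one bag of size 5, the width is 5 − 1 = 4, so tw(G) ≤ 4. For the lower bound, the 5 vertices {a, b, c, d, e} are pairwise adjacent, and any tree decomposition puts a clique entirely inside one bag — forcing width ≥ 4. Hence tw(G) = 4 exactly.

4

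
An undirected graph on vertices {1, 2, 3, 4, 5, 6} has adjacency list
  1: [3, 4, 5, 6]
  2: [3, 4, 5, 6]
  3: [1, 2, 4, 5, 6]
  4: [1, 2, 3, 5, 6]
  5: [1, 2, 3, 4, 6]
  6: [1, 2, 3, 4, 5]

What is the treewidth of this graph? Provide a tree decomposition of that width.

Treewidth 4.
Bags: B1 = {1, 3, 4, 5, 6}  B2 = {2, 3, 4, 5, 6}
Tree: B1–B2

Every bag has size at most 5, so the width is 5 − 1 = 4 and tw(G) ≤ 4. For the lower bound, the 5 vertices {1, 3, 4, 5, 6} are pairwise adjacent, and any tree decomposition puts a clique entirely inside one bag — forcing width ≥ 4. Therefore the treewidth is 4.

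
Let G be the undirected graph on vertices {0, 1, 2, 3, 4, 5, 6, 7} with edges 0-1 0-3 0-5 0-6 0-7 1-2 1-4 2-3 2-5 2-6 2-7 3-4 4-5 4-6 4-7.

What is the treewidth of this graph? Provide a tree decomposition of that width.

Treewidth 3.
One such decomposition:
Bags: B1 = {0, 1, 2, 4}  B2 = {0, 2, 4, 5}  B3 = {0, 2, 4, 6}  B4 = {0, 2, 4, 7}  B5 = {0, 2, 3, 4}
Tree: B1–B2, B2–B3, B3–B4, B4–B5

Each bag holds 4 vertices, so the decomposition has width 3, which upper-bounds the treewidth. For the lower bound: the 4 vertex sets {0,1}, {4,5}, {2}, {6} are disjoint, each induces a connected subgraph, and every pair is joined by at least one edge of G. Contracting each set to a single vertex therefore yields K_{4} as a minor, and since treewidth is minor-monotone, tw(G) ≥ tw(K_{4}) = 3. Therefore the treewidth is 3.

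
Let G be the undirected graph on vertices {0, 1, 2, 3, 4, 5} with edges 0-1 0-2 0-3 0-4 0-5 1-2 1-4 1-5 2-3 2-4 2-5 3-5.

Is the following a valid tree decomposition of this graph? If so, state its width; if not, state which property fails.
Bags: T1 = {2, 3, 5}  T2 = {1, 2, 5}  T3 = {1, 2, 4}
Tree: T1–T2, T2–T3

A tree decomposition must satisfy three properties: every vertex lies in some bag; for every edge, both endpoints lie together in some bag; and for every vertex, the bags containing it form a connected subtree. Here vertex 0 appears in no bag, so the decomposition is invalid.

No — vertex 0 appears in no bag.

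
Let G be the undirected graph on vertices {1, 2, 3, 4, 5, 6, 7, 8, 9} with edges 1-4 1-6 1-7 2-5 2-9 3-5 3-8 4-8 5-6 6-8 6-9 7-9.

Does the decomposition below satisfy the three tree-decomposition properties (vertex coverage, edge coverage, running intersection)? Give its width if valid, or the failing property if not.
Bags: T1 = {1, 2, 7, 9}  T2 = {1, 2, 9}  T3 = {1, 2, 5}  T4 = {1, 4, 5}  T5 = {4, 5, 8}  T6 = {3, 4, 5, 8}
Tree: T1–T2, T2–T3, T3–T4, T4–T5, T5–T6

No — vertex 6 appears in no bag.

A tree decomposition must satisfy three properties: every vertex lies in some bag; for every edge, both endpoints lie together in some bag; and for every vertex, the bags containing it form a connected subtree. Here vertex 6 appears in no bag, so the decomposition is invalid.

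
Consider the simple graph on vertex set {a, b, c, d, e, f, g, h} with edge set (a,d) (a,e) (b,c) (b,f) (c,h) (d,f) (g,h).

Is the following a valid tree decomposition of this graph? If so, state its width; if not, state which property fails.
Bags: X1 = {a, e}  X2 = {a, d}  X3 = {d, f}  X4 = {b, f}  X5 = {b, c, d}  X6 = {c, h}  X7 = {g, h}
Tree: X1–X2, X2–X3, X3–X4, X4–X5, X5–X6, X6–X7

No — bags containing vertex d are not connected in the tree.

A tree decomposition must satisfy three properties: every vertex lies in some bag; for every edge, both endpoints lie together in some bag; and for every vertex, the bags containing it form a connected subtree. Here bags containing vertex d are not connected in the tree, so the decomposition is invalid.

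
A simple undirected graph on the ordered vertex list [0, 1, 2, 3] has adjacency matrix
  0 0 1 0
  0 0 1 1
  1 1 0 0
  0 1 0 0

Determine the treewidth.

1

A width-1 tree decomposition is:
Bags: B1 = {1, 3}  B2 = {1, 2}  B3 = {0, 2}
Tree: B1–B2, B2–B3
Every bag has size at most 2, so the width is 2 − 1 = 1 and tw(G) ≤ 1. Since G has at least one edge (e.g. 3–1), it is not an edgeless graph, so tw(G) ≥ 1. Therefore the treewidth is 1.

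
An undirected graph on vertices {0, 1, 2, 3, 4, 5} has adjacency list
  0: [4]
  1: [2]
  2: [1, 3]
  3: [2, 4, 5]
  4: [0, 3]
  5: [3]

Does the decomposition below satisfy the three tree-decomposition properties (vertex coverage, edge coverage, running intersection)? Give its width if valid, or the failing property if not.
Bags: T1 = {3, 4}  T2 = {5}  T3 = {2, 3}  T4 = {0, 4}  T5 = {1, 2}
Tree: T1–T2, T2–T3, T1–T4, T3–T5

A tree decomposition must satisfy three properties: every vertex lies in some bag; for every edge, both endpoints lie together in some bag; and for every vertex, the bags containing it form a connected subtree. Here edge (3,5) lies in no bag, so the decomposition is invalid.

No — edge (3,5) lies in no bag.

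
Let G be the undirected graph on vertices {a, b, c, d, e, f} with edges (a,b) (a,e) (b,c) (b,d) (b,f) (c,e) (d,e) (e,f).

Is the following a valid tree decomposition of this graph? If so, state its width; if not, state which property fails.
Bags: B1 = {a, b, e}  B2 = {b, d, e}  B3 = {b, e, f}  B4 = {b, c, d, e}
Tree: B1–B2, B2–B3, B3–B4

A tree decomposition must satisfy three properties: every vertex lies in some bag; for every edge, both endpoints lie together in some bag; and for every vertex, the bags containing it form a connected subtree. Here bags containing vertex d are not connected in the tree, so the decomposition is invalid.

No — bags containing vertex d are not connected in the tree.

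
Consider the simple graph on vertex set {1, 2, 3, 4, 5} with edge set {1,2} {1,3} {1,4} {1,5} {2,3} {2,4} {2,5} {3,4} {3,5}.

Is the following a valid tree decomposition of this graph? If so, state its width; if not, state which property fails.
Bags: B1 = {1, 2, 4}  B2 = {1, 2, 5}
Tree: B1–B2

No — vertex 3 appears in no bag.

A tree decomposition must satisfy three properties: every vertex lies in some bag; for every edge, both endpoints lie together in some bag; and for every vertex, the bags containing it form a connected subtree. Here vertex 3 appears in no bag, so the decomposition is invalid.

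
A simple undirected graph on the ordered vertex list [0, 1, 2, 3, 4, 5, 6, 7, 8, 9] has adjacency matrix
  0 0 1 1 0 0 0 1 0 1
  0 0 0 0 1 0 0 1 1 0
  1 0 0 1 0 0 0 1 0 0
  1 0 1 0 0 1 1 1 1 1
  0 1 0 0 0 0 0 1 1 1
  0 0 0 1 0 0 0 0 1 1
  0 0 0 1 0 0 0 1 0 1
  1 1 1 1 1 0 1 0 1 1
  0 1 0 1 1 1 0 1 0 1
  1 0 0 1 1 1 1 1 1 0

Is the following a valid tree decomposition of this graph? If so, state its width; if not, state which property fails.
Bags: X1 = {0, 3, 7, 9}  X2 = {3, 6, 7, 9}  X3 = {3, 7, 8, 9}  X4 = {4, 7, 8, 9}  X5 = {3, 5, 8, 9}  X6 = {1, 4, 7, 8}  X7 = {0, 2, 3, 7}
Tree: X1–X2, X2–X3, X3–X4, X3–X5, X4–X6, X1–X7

Checking the three conditions: (i) the bags cover all of {0, 1, 2, 3, 4, 5, 6, 7, 8, 9}; (ii) for each edge, some bag contains both endpoints; (iii) the bags containing any fixed vertex form a subtree. All hold, so the decomposition is valid with width 4 − 1 = 3.

Yes; width 3.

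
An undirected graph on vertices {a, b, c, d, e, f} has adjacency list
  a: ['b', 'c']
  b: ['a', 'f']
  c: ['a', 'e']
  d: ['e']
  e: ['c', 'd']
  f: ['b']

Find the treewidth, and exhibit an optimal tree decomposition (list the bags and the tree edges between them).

The largest bag has 2 vertices, giving width 1; this decomposition certifies tw(G) ≤ 1. Since G has at least one edge (e.g. c–a), it is not an edgeless graph, so tw(G) ≥ 1. Hence tw(G) = 1 exactly.

Treewidth 1.
Bags: B1 = {a, c}  B2 = {a, b}  B3 = {c, e}  B4 = {d, e}  B5 = {b, f}
Tree: B1–B2, B1–B3, B3–B4, B2–B5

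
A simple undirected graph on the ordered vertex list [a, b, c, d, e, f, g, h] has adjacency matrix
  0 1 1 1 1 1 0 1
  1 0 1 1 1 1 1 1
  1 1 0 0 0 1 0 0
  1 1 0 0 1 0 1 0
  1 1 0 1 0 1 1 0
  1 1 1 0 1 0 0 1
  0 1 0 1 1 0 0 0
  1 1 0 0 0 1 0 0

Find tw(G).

A width-3 tree decomposition is:
Bags: B1 = {a, b, d, e}  B2 = {a, b, e, f}  B3 = {a, b, c, f}  B4 = {b, d, e, g}  B5 = {a, b, f, h}
Tree: B1–B2, B2–B3, B1–B4, B3–B5
The largest bag has 4 vertices, giving width 3; this decomposition certifies tw(G) ≤ 3. Conversely, {b, d, e, g} is a clique of size 4, and the vertices of any clique must share a bag in every tree decomposition; so some bag has ≥ 4 vertices and tw(G) ≥ 3. Therefore the treewidth is 3.

3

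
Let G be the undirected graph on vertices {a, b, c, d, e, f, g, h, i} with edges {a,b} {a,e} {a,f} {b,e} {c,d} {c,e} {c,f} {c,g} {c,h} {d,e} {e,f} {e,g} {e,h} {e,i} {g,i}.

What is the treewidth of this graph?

2

A width-2 tree decomposition is:
Bags: B1 = {c, d, e}  B2 = {c, e, f}  B3 = {a, e, f}  B4 = {c, e, h}  B5 = {a, b, e}  B6 = {c, e, g}  B7 = {e, g, i}
Tree: B1–B2, B2–B3, B1–B4, B3–B5, B2–B6, B6–B7
Each bag holds 3 vertices, so the decomposition has width 2, which upper-bounds the treewidth. On the other hand G contains the 3-clique {c, d, e}. A clique must lie in a single bag of any decomposition, so no decomposition can have width below 2. Therefore the treewidth is 2.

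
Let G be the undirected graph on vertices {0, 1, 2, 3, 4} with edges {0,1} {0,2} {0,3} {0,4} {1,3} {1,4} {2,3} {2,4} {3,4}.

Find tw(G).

3

A width-3 tree decomposition is:
Bags: B1 = {0, 1, 3, 4}  B2 = {0, 2, 3, 4}
Tree: B1–B2
The largest bag has 4 vertices, giving width 3; this decomposition certifies tw(G) ≤ 3. For the lower bound, the 4 vertices {0, 1, 3, 4} are pairwise adjacent, and any tree decomposition puts a clique entirely inside one bag — forcing width ≥ 3. Combining the bounds, tw(G) = 3.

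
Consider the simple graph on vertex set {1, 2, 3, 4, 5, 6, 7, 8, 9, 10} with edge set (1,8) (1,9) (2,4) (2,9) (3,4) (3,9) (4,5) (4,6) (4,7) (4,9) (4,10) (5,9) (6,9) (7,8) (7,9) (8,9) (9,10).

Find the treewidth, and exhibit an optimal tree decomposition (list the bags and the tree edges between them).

Treewidth 2.
One optimal decomposition is:
Bags: B1 = {4, 9, 10}  B2 = {4, 7, 9}  B3 = {7, 8, 9}  B4 = {1, 8, 9}  B5 = {2, 4, 9}  B6 = {4, 6, 9}  B7 = {4, 5, 9}  B8 = {3, 4, 9}
Tree: B1–B2, B2–B3, B3–B4, B1–B5, B2–B6, B1–B7, B5–B8

The largest bag has 3 vertices, giving width 2; this decomposition certifies tw(G) ≤ 2. On the other hand G contains the 3-clique {1, 8, 9}. A clique must lie in a single bag of any decomposition, so no decomposition can have width below 2. The upper and lower bounds meet at 2, so that is the treewidth.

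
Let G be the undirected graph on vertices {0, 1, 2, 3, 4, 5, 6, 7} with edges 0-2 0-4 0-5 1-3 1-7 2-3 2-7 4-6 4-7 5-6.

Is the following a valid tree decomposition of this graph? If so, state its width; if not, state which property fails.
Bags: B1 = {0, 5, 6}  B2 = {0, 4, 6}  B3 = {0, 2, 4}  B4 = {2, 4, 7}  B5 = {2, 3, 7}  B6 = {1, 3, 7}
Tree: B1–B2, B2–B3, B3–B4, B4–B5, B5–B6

Yes; width 2.

Every vertex of G appears in some bag (union = {0, 1, 2, 3, 4, 5, 6, 7}); every edge is covered by a bag; and for each vertex v the set of bags containing v is connected in the bag tree. The decomposition is therefore valid. The largest bag has 3 vertices, so the width is 2.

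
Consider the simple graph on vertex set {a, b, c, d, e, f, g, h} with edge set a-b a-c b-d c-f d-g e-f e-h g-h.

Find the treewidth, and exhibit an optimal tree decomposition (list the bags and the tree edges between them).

The largest bag has 3 vertices, giving width 2; this decomposition certifies tw(G) ≤ 2. The edges e–f–c–a–b–d–g–h–e form a cycle, so G is not a tree and its treewidth is at least 2. Hence tw(G) = 2 exactly.

Treewidth 2.
One optimal decomposition is:
Bags: B1 = {c, e, f}  B2 = {a, c, e}  B3 = {a, b, e}  B4 = {b, d, e}  B5 = {d, e, g}  B6 = {e, g, h}
Tree: B1–B2, B2–B3, B3–B4, B4–B5, B5–B6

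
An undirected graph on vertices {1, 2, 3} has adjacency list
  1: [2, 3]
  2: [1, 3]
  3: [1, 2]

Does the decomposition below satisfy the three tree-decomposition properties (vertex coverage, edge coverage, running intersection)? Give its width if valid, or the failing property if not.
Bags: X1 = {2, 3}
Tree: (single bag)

No — vertex 1 appears in no bag.

A tree decomposition must satisfy three properties: every vertex lies in some bag; for every edge, both endpoints lie together in some bag; and for every vertex, the bags containing it form a connected subtree. Here vertex 1 appears in no bag, so the decomposition is invalid.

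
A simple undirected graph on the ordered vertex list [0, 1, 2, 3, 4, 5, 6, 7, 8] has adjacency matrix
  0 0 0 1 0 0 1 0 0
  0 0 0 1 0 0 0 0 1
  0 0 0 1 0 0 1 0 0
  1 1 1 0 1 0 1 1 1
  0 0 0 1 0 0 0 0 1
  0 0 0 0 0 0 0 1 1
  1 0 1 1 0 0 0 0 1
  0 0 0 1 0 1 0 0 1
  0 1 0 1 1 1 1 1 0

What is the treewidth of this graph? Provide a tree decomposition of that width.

Treewidth 2.
Bags: B1 = {3, 4, 8}  B2 = {3, 6, 8}  B3 = {0, 3, 6}  B4 = {2, 3, 6}  B5 = {1, 3, 8}  B6 = {3, 7, 8}  B7 = {5, 7, 8}
Tree: B1–B2, B2–B3, B3–B4, B1–B5, B2–B6, B6–B7

Every bag has size at most 3, so the width is 3 − 1 = 2 and tw(G) ≤ 2. Conversely, {0, 3, 6} is a clique of size 3, and the vertices of any clique must share a bag in every tree decomposition; so some bag has ≥ 3 vertices and tw(G) ≥ 2. Hence tw(G) = 2 exactly.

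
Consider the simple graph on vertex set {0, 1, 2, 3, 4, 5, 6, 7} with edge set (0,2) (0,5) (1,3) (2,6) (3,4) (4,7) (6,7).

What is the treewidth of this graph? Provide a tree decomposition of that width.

Treewidth 1.
One such decomposition:
Bags: B1 = {1, 3}  B2 = {3, 4}  B3 = {4, 7}  B4 = {6, 7}  B5 = {2, 6}  B6 = {0, 2}  B7 = {0, 5}
Tree: B1–B2, B2–B3, B3–B4, B4–B5, B5–B6, B6–B7

The largest bag has 2 vertices, giving width 1; this decomposition certifies tw(G) ≤ 1. Any graph with an edge has treewidth ≥ 1, and G has the edge 1–3. Combining the bounds, tw(G) = 1.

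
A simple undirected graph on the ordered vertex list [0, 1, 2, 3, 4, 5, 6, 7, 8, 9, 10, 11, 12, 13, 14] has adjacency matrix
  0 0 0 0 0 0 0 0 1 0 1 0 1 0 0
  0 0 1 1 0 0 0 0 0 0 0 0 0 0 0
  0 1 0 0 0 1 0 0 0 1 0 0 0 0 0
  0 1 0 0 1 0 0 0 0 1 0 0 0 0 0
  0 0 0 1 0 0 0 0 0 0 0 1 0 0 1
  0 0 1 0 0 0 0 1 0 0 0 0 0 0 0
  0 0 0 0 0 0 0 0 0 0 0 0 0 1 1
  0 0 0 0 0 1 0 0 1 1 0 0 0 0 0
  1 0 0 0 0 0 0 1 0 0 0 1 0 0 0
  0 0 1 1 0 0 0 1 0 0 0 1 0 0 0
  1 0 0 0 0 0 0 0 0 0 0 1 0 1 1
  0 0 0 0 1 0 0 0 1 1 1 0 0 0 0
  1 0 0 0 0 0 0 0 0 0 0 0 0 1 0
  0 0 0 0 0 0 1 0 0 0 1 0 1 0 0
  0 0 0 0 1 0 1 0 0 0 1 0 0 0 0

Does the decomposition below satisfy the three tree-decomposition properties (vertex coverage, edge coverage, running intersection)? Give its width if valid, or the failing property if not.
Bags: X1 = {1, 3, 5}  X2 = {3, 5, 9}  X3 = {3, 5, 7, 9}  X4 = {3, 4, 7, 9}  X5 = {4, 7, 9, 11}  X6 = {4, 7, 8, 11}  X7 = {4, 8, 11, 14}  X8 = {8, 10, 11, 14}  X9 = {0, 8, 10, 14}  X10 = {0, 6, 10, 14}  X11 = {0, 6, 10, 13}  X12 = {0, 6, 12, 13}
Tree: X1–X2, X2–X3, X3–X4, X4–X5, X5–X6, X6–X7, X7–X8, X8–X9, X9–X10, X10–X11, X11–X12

No — vertex 2 appears in no bag.

A tree decomposition must satisfy three properties: every vertex lies in some bag; for every edge, both endpoints lie together in some bag; and for every vertex, the bags containing it form a connected subtree. Here vertex 2 appears in no bag, so the decomposition is invalid.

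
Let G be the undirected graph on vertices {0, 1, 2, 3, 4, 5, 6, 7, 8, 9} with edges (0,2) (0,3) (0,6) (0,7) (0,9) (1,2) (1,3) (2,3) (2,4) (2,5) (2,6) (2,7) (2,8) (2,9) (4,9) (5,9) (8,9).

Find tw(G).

A width-2 tree decomposition is:
Bags: B1 = {0, 2, 6}  B2 = {0, 2, 3}  B3 = {0, 2, 9}  B4 = {1, 2, 3}  B5 = {2, 4, 9}  B6 = {0, 2, 7}  B7 = {2, 8, 9}  B8 = {2, 5, 9}
Tree: B1–B2, B1–B3, B2–B4, B3–B5, B1–B6, B3–B7, B3–B8
The largest bag has 3 vertices, giving width 2; this decomposition certifies tw(G) ≤ 2. On the other hand G contains the 3-clique {0, 2, 9}. A clique must lie in a single bag of any decomposition, so no decomposition can have width below 2. Combining the bounds, tw(G) = 2.

2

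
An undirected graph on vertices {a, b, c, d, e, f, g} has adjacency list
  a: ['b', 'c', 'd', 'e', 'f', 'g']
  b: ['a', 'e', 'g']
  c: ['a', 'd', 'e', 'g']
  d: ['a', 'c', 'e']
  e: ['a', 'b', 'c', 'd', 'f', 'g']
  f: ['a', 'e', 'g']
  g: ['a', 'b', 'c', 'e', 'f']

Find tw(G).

3

A width-3 tree decomposition is:
Bags: B1 = {a, e, f, g}  B2 = {a, c, e, g}  B3 = {a, c, d, e}  B4 = {a, b, e, g}
Tree: B1–B2, B2–B3, B1–B4
Every bag has size at most 4, so the width is 4 − 1 = 3 and tw(G) ≤ 3. For the lower bound, the 4 vertices {a, c, d, e} are pairwise adjacent, and any tree decomposition puts a clique entirely inside one bag — forcing width ≥ 3. Hence tw(G) = 3 exactly.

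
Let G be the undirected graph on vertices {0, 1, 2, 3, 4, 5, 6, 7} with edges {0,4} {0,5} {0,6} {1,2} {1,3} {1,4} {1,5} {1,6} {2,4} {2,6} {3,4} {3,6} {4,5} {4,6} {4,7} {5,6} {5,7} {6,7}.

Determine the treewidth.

3

A width-3 tree decomposition is:
Bags: B1 = {1, 3, 4, 6}  B2 = {1, 4, 5, 6}  B3 = {0, 4, 5, 6}  B4 = {1, 2, 4, 6}  B5 = {4, 5, 6, 7}
Tree: B1–B2, B2–B3, B1–B4, B2–B5
Each bag holds 4 vertices, so the decomposition has width 3, which upper-bounds the treewidth. Conversely, {0, 4, 5, 6} is a clique of size 4, and the vertices of any clique must share a bag in every tree decomposition; so some bag has ≥ 4 vertices and tw(G) ≥ 3. Combining the bounds, tw(G) = 3.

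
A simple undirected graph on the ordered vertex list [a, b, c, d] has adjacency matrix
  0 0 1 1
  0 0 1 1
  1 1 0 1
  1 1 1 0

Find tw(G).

2

A width-2 tree decomposition is:
Bags: B1 = {a, c, d}  B2 = {b, c, d}
Tree: B1–B2
Each bag holds 3 vertices, so the decomposition has width 2, which upper-bounds the treewidth. For the lower bound, the 3 vertices {a, c, d} are pairwise adjacent, and any tree decomposition puts a clique entirely inside one bag — forcing width ≥ 2. Combining the bounds, tw(G) = 2.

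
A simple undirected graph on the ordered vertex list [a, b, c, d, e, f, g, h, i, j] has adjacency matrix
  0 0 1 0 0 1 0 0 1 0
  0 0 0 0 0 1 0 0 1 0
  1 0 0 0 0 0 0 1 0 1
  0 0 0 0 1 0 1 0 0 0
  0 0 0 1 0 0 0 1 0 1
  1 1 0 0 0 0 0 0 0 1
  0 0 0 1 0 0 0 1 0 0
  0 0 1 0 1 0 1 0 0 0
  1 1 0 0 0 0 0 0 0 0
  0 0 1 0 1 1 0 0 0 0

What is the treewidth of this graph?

2

A width-2 tree decomposition is:
Bags: B1 = {d, e, g}  B2 = {e, g, h}  B3 = {e, h, j}  B4 = {c, h, j}  B5 = {c, f, j}  B6 = {a, c, f}  B7 = {a, b, f}  B8 = {a, b, i}
Tree: B1–B2, B2–B3, B3–B4, B4–B5, B5–B6, B6–B7, B7–B8
Every bag has size at most 3, so the width is 3 − 1 = 2 and tw(G) ≤ 2. The edges d–g–h–e–d form a cycle, so G is not a tree and its treewidth is at least 2. Combining the bounds, tw(G) = 2.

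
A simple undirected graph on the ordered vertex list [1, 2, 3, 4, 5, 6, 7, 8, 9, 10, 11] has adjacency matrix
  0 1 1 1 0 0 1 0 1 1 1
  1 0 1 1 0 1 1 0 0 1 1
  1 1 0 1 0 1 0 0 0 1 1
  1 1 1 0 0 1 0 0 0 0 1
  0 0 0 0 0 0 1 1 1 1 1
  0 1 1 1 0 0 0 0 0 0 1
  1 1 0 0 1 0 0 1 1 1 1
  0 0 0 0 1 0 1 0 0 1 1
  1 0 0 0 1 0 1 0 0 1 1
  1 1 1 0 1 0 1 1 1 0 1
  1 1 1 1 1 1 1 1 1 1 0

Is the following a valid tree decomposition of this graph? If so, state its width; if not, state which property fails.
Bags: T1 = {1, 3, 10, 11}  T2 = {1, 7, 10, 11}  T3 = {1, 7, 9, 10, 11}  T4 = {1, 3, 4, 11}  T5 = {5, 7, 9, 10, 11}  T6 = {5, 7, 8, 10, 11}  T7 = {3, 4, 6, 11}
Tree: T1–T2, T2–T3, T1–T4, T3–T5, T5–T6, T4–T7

A tree decomposition must satisfy three properties: every vertex lies in some bag; for every edge, both endpoints lie together in some bag; and for every vertex, the bags containing it form a connected subtree. Here vertex 2 appears in no bag, so the decomposition is invalid.

No — vertex 2 appears in no bag.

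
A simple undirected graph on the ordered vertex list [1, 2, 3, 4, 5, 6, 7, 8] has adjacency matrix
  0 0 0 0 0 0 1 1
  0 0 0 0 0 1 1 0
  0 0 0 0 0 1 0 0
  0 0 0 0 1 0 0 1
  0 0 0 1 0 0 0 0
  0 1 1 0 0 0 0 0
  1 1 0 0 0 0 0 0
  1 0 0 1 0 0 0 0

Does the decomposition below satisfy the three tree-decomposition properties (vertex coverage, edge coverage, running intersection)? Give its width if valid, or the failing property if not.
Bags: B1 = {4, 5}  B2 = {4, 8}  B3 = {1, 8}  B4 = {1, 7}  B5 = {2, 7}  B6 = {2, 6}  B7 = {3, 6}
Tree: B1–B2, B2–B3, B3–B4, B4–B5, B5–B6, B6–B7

Yes; width 1.

Checking the three conditions: (i) the bags cover all of {1, 2, 3, 4, 5, 6, 7, 8}; (ii) for each edge, some bag contains both endpoints; (iii) the bags containing any fixed vertex form a subtree. All hold, so the decomposition is valid with width 2 − 1 = 1.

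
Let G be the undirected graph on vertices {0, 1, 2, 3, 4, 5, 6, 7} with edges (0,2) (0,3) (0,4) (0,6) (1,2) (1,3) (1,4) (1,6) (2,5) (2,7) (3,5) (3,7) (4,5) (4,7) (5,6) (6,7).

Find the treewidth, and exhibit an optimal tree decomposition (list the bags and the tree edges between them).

Every bag has size at most 5, so the width is 5 − 1 = 4 and tw(G) ≤ 4. For the lower bound: the 5 vertex sets {4,5}, {1,2}, {6,7}, {0}, {3} are disjoint, each induces a connected subgraph, and every pair is joined by at least one edge of G. Contracting each set to a single vertex therefore yields K_{5} as a minor, and since treewidth is minor-monotone, tw(G) ≥ tw(K_{5}) = 4. Hence tw(G) = 4 exactly.

Treewidth 4.
One such decomposition:
Bags: B1 = {0, 1, 4, 5, 7}  B2 = {0, 1, 2, 5, 7}  B3 = {0, 1, 5, 6, 7}  B4 = {0, 1, 3, 5, 7}
Tree: B1–B2, B2–B3, B3–B4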